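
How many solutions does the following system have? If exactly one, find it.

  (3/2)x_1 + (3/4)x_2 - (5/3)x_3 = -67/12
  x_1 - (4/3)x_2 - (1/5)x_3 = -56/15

infinitely many solutions

Row-reduce:
R1 ← R1 / (3/2).
R2 ← R2 − 1·R1.
R2 ← R2 / (-11/6).
R1 ← R1 − 1/2·R2.
Rank is 2 with 3 unknowns, leaving x_3 free.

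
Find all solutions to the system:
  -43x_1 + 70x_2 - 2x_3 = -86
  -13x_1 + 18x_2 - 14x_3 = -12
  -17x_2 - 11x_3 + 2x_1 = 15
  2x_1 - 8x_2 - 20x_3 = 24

Row-reduce:
R1 ← R1 / (-43).
R2 ← R2 + 13·R1.
R3 ← R3 − 2·R1.
R4 ← R4 − 2·R1.
R2 ← R2 / (-136/43).
R1 ← R1 + 70/43·R2.
R3 ← R3 + 591/43·R2.
R4 ← R4 + 204/43·R2.
R3 ← R3 / (801/17).
R1 ← R1 − 118/17·R3.
R2 ← R2 − 72/17·R3.
Row 4 reduces to 0 = -1, a contradiction. The system is inconsistent.

no solution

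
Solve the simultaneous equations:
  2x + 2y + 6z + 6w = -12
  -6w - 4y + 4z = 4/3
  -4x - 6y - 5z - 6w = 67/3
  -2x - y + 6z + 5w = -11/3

Row-reduce the augmented matrix:
R1 ← R1 / (2).
R3 ← R3 + 4·R1.
R4 ← R4 + 2·R1.
R2 ← R2 / (-4).
R1 ← R1 − 1·R2.
R3 ← R3 + 2·R2.
R4 ← R4 − 1·R2.
R3 ← R3 / (5).
R1 ← R1 − 4·R3.
R2 ← R2 + 1·R3.
R4 ← R4 − 13·R3.
R4 ← R4 / (-139/10).
R1 ← R1 + 57/10·R4.
R2 ← R2 − 33/10·R4.
R3 ← R3 − 9/5·R4.
Reading off the reduced rows gives x = 0, y = -3, z = -5/3, w = 2/3.

x = 0, y = -3, z = -5/3, w = 2/3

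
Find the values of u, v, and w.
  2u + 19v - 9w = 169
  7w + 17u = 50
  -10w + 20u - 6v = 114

Row-reduce the augmented matrix:
R1 ← R1 / (2).
R2 ← R2 − 17·R1.
R3 ← R3 − 20·R1.
R2 ← R2 / (-323/2).
R1 ← R1 − 19/2·R2.
R3 ← R3 + 196·R2.
R3 ← R3 / (-6892/323).
R1 ← R1 − 7/17·R3.
R2 ← R2 + 167/323·R3.
Reading off the reduced rows gives u = 5, v = 6, w = -5.

u = 5, v = 6, w = -5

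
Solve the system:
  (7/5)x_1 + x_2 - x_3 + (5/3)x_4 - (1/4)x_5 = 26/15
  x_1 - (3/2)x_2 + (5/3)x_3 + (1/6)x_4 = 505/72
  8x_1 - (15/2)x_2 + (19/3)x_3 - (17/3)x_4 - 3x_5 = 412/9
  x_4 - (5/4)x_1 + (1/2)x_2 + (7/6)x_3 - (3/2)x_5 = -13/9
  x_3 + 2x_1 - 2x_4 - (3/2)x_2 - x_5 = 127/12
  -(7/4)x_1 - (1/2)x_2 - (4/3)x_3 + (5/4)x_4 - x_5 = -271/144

Row-reduce the augmented matrix:
R1 ← R1 / (7/5).
R2 ← R2 − 1·R1.
R3 ← R3 − 8·R1.
R4 ← R4 + 5/4·R1.
R5 ← R5 − 2·R1.
R6 ← R6 + 7/4·R1.
R2 ← R2 / (-31/14).
R1 ← R1 − 5/7·R2.
R3 ← R3 + 185/14·R2.
R4 ← R4 − 39/28·R2.
R5 ← R5 + 41/14·R2.
R6 ← R6 − 3/4·R2.
R3 ← R3 / (-67/31).
R1 ← R1 − 5/93·R3.
R2 ← R2 + 100/93·R3.
R4 ← R4 − 659/372·R3.
R5 ← R5 + 67/93·R3.
R6 ← R6 + 661/372·R3.
R4 ← R4 / (-3001/536).
R1 ← R1 − 85/134·R4.
R2 ← R2 − 1001/201·R4.
R3 ← R3 − 563/134·R4.
R6 ← R6 − 16807/1608·R4.
Swap R5 and R6.
R5 ← R5 / (-147081/24008).
R1 ← R1 + 3685/6002·R5.
R2 ← R2 + 12749/6002·R5.
R3 ← R3 + 19335/12004·R5.
R4 ← R4 − 2022/3001·R5.
R6 reduces to 0 = 0, so the extra equation is consistent.
Reading off the reduced rows gives x_1 = 8/3, x_2 = -5/2, x_3 = 1/3, x_4 = 1/4, x_5 = -5/3.

x_1 = 8/3, x_2 = -5/2, x_3 = 1/3, x_4 = 1/4, x_5 = -5/3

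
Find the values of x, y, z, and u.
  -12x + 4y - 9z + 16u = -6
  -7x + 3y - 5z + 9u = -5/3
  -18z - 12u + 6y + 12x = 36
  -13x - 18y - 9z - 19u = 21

Row-reduce the augmented matrix:
R1 ← R1 / (-12).
R2 ← R2 + 7·R1.
R3 ← R3 − 12·R1.
R4 ← R4 + 13·R1.
R2 ← R2 / (2/3).
R1 ← R1 + 1/3·R2.
R3 ← R3 − 10·R2.
R4 ← R4 + 67/3·R2.
R3 ← R3 / (-123/4).
R1 ← R1 − 7/8·R3.
R2 ← R2 − 3/8·R3.
R4 ← R4 − 73/8·R3.
R4 ← R4 / (-1838/41).
R1 ← R1 + 51/41·R4.
R2 ← R2 + 16/41·R4.
R3 ← R3 + 12/41·R4.
Reading off the reduced rows gives x = -1, y = 2, z = -2/3, u = -2.

x = -1, y = 2, z = -2/3, u = -2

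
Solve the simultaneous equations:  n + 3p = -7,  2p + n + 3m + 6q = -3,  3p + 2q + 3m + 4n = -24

Row-reduce:
Swap R1 and R2.
R1 ← R1 / (3).
R3 ← R3 − 3·R1.
R1 ← R1 − 1/3·R2.
R3 ← R3 − 3·R2.
R3 ← R3 / (-8).
R1 ← R1 + 1/3·R3.
R2 ← R2 − 3·R3.
Rank is 3 with 4 unknowns, leaving q free.

infinitely many solutions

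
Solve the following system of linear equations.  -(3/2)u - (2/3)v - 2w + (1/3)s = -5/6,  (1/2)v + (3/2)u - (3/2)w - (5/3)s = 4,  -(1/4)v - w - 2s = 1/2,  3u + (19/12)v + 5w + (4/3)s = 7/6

Row-reduce:
R1 ← R1 / (-3/2).
R2 ← R2 − 3/2·R1.
R4 ← R4 − 3·R1.
R2 ← R2 / (-1/6).
R1 ← R1 − 4/9·R2.
R3 ← R3 + 1/4·R2.
R4 ← R4 − 1/4·R2.
R3 ← R3 / (17/4).
R1 ← R1 + 8·R3.
R2 ← R2 − 21·R3.
R4 ← R4 + 17/4·R3.
Rank is 3 with 4 unknowns, leaving s free.

infinitely many solutions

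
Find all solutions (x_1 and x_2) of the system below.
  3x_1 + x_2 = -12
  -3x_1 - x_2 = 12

infinitely many solutions

Row-reduce:
R1 ← R1 / (3).
R2 ← R2 + 3·R1.
Rank is 1 with 2 unknowns, leaving x_2 free.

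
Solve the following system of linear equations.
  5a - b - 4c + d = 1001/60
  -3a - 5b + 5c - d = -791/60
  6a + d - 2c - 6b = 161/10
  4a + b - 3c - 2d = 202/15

a = 7/4, b = -1/3, c = -2, d = -2/5

Row-reduce the augmented matrix:
R1 ← R1 / (5).
R2 ← R2 + 3·R1.
R3 ← R3 − 6·R1.
R4 ← R4 − 4·R1.
R2 ← R2 / (-28/5).
R1 ← R1 + 1/5·R2.
R3 ← R3 + 24/5·R2.
R4 ← R4 − 9/5·R2.
R3 ← R3 / (4/7).
R1 ← R1 + 25/28·R3.
R2 ← R2 + 13/28·R3.
R4 ← R4 − 29/28·R3.
R4 ← R4 / (-51/16).
R1 ← R1 − 7/16·R4.
R2 ← R2 − 3/16·R4.
R3 ← R3 − 1/4·R4.
Reading off the reduced rows gives a = 7/4, b = -1/3, c = -2, d = -2/5.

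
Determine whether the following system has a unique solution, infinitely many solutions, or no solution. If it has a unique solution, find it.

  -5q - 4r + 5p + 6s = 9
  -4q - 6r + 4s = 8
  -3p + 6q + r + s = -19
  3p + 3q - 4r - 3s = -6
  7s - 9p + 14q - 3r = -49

p = 0, q = -3, r = 0, s = -1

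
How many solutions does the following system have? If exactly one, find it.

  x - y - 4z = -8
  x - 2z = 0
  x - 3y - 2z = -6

x = 6, y = 2, z = 3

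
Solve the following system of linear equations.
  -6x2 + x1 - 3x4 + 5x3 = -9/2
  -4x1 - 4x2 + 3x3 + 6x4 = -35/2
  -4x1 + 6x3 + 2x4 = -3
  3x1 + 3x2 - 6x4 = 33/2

Row-reduce the augmented matrix:
R2 ← R2 + 4·R1.
R3 ← R3 + 4·R1.
R4 ← R4 − 3·R1.
R2 ← R2 / (-28).
R1 ← R1 + 6·R2.
R3 ← R3 + 24·R2.
R4 ← R4 − 21·R2.
R3 ← R3 / (44/7).
R1 ← R1 − 1/14·R3.
R2 ← R2 + 23/28·R3.
R4 ← R4 − 9/4·R3.
R4 ← R4 / (21/88).
R1 ← R1 + 73/44·R4.
R2 ← R2 + 37/88·R4.
R3 ← R3 + 17/22·R4.
Reading off the reduced rows gives x1 = 3, x2 = 5/2, x3 = 3/2, x4 = 0.

x1 = 3, x2 = 5/2, x3 = 3/2, x4 = 0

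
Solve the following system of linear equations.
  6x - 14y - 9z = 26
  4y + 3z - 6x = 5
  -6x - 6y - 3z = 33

no solution

Row-reduce:
R1 ← R1 / (6).
R2 ← R2 + 6·R1.
R3 ← R3 + 6·R1.
R2 ← R2 / (-10).
R1 ← R1 + 7/3·R2.
R3 ← R3 + 20·R2.
Row 3 reduces to 0 = -3, a contradiction. The system is inconsistent.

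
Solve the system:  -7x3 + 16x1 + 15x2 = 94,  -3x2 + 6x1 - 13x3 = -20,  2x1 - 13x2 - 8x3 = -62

x1 = 3, x2 = 4, x3 = 2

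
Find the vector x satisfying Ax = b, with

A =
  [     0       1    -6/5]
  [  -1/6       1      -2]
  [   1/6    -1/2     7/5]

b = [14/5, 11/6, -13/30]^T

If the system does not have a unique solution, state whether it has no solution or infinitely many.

infinitely many solutions

Row-reduce:
Swap R1 and R2.
R1 ← R1 / (-1/6).
R3 ← R3 − 1/6·R1.
R1 ← R1 + 6·R2.
R3 ← R3 − 1/2·R2.
Rank is 2 with 3 unknowns, leaving x_3 free.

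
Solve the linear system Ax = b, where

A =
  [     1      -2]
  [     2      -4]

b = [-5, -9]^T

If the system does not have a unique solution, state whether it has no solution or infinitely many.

Row-reduce:
R2 ← R2 − 2·R1.
Row 2 reduces to 0 = 1, a contradiction. The system is inconsistent.

no solution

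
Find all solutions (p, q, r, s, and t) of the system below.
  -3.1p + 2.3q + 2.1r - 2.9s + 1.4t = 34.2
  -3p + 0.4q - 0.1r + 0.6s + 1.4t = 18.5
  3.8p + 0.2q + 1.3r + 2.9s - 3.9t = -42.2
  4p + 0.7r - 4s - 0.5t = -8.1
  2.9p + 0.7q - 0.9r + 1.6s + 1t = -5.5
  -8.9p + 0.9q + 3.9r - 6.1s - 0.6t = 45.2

p = -4, q = 6, r = -3, s = -3, t = 4

Row-reduce the augmented matrix:
R1 ← R1 / (-31/10).
R2 ← R2 + 3·R1.
R3 ← R3 − 19/5·R1.
R4 ← R4 − 4·R1.
R5 ← R5 − 29/10·R1.
R6 ← R6 + 89/10·R1.
R2 ← R2 / (-283/155).
R1 ← R1 + 23/31·R2.
R3 ← R3 − 468/155·R2.
R4 ← R4 − 92/31·R2.
R5 ← R5 − 442/155·R2.
R6 ← R6 + 884/155·R2.
R3 ← R3 / (197/566).
R1 ← R1 − 107/566·R3.
R2 ← R2 − 661/566·R3.
R4 ← R4 + 159/2830·R3.
R5 ← R5 + 3206/1415·R3.
R6 ← R6 − 6412/1415·R3.
R4 ← R4 / (-13803/9850).
R1 ← R1 + 6211/1970·R4.
R2 ← R2 + 36583/1970·R4.
R3 ← R3 − 14089/985·R4.
R5 ← R5 − 360661/9850·R4.
R6 ← R6 + 360661/4925·R4.
R5 ← R5 / (1091029/69015).
R1 ← R1 + 45905/27606·R5.
R2 ← R2 + 185555/27606·R5.
R3 ← R3 − 62795/13803·R5.
R4 ← R4 + 10238/13803·R5.
R6 ← R6 + 2182058/69015·R5.
R6 reduces to 0 = 0, so the extra equation is consistent.
Reading off the reduced rows gives p = -4, q = 6, r = -3, s = -3, t = 4.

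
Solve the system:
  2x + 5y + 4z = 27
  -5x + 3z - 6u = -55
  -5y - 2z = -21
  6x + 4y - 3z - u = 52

x = 5, y = 5, z = -2, u = 4

Row-reduce the augmented matrix:
R1 ← R1 / (2).
R2 ← R2 + 5·R1.
R4 ← R4 − 6·R1.
R2 ← R2 / (25/2).
R1 ← R1 − 5/2·R2.
R3 ← R3 + 5·R2.
R4 ← R4 + 11·R2.
R3 ← R3 / (16/5).
R1 ← R1 + 3/5·R3.
R2 ← R2 − 26/25·R3.
R4 ← R4 + 89/25·R3.
R4 ← R4 / (-179/20).
R1 ← R1 − 3/4·R4.
R2 ← R2 − 3/10·R4.
R3 ← R3 + 3/4·R4.
Reading off the reduced rows gives x = 5, y = 5, z = -2, u = 4.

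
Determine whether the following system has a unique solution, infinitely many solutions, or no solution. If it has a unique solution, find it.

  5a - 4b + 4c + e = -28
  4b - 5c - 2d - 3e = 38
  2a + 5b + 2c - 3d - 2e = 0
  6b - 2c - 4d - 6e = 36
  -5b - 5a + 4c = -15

a = -1, b = 0, c = -5, d = -2, e = -3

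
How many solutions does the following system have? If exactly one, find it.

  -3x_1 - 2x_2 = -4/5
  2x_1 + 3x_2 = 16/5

x_1 = -4/5, x_2 = 8/5

Row-reduce the augmented matrix:
R1 ← R1 / (-3).
R2 ← R2 − 2·R1.
R2 ← R2 / (5/3).
R1 ← R1 − 2/3·R2.
Reading off the reduced rows gives x_1 = -4/5, x_2 = 8/5.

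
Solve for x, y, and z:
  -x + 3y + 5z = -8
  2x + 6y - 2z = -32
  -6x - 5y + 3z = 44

Row-reduce the augmented matrix:
R1 ← R1 / (-1).
R2 ← R2 − 2·R1.
R3 ← R3 + 6·R1.
R2 ← R2 / (12).
R1 ← R1 + 3·R2.
R3 ← R3 + 23·R2.
R3 ← R3 / (-35/3).
R1 ← R1 + 3·R3.
R2 ← R2 − 2/3·R3.
Reading off the reduced rows gives x = -4, y = -4, z = 0.

x = -4, y = -4, z = 0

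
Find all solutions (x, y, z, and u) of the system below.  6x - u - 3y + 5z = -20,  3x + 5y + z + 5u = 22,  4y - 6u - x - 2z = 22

infinitely many solutions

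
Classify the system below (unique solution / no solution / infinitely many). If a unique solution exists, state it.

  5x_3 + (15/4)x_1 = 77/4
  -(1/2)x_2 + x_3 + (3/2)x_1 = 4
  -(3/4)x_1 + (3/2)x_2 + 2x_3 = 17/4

no solution

Row-reduce:
R1 ← R1 / (15/4).
R2 ← R2 − 3/2·R1.
R3 ← R3 + 3/4·R1.
R2 ← R2 / (-1/2).
R3 ← R3 − 3/2·R2.
Row 3 reduces to 0 = -3, a contradiction. The system is inconsistent.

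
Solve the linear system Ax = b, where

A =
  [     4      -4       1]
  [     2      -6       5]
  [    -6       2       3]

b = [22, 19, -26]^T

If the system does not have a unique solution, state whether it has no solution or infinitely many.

no solution

Row-reduce:
R1 ← R1 / (4).
R2 ← R2 − 2·R1.
R3 ← R3 + 6·R1.
R2 ← R2 / (-4).
R1 ← R1 + 1·R2.
R3 ← R3 + 4·R2.
Row 3 reduces to 0 = -1, a contradiction. The system is inconsistent.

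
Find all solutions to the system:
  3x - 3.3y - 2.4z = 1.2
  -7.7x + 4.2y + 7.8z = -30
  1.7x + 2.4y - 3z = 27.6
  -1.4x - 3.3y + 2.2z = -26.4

x = 0, y = 4, z = -6

Row-reduce the augmented matrix:
R1 ← R1 / (3).
R2 ← R2 + 77/10·R1.
R3 ← R3 − 17/10·R1.
R4 ← R4 + 7/5·R1.
R2 ← R2 / (-427/100).
R1 ← R1 + 11/10·R2.
R3 ← R3 − 427/100·R2.
R4 ← R4 + 121/25·R2.
Swap R3 and R4.
R3 ← R3 / (-1663/2135).
R1 ← R1 + 522/427·R3.
R2 ← R2 + 164/427·R3.
R4 reduces to 0 = 0, so the extra equation is consistent.
Reading off the reduced rows gives x = 0, y = 4, z = -6.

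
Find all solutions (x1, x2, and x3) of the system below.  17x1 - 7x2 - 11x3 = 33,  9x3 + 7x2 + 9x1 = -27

Row-reduce:
R1 ← R1 / (17).
R2 ← R2 − 9·R1.
R2 ← R2 / (182/17).
R1 ← R1 + 7/17·R2.
Rank is 2 with 3 unknowns, leaving x3 free.

infinitely many solutions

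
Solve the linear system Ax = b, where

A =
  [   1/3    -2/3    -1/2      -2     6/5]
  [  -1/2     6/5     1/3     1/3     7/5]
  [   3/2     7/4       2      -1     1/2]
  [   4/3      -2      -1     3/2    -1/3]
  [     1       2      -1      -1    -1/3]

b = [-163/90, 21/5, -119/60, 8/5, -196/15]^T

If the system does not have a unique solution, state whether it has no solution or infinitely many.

Row-reduce the augmented matrix:
R1 ← R1 / (1/3).
R2 ← R2 + 1/2·R1.
R3 ← R3 − 3/2·R1.
R4 ← R4 − 4/3·R1.
R5 ← R5 − 1·R1.
R2 ← R2 / (1/5).
R1 ← R1 + 2·R2.
R3 ← R3 − 19/4·R2.
R4 ← R4 − 2/3·R2.
R5 ← R5 − 4·R2.
R3 ← R3 / (679/48).
R1 ← R1 + 17/3·R3.
R2 ← R2 + 25/12·R3.
R4 ← R4 − 43/18·R3.
R5 ← R5 − 53/6·R3.
R4 ← R4 / (8613/1358).
R1 ← R1 + 2778/679·R4.
R2 ← R2 + 1920/679·R4.
R3 ← R3 − 3424/679·R4.
R5 ← R5 − 9363/679·R4.
R5 ← R5 / (-549823/43065).
R1 ← R1 − 78086/43065·R5.
R2 ← R2 − 26978/8613·R5.
R3 ← R3 + 519256/129195·R5.
R4 ← R4 + 8710/25839·R5.
Reading off the reduced rows gives x_1 = -2, x_2 = -7/3, x_3 = 3, x_4 = 12/5, x_5 = 3.

x_1 = -2, x_2 = -7/3, x_3 = 3, x_4 = 12/5, x_5 = 3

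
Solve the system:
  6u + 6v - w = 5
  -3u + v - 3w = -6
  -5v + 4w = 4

u = 1, v = 0, w = 1

Row-reduce the augmented matrix:
R1 ← R1 / (6).
R2 ← R2 + 3·R1.
R2 ← R2 / (4).
R1 ← R1 − 1·R2.
R3 ← R3 + 5·R2.
R3 ← R3 / (-3/8).
R1 ← R1 − 17/24·R3.
R2 ← R2 + 7/8·R3.
Reading off the reduced rows gives u = 1, v = 0, w = 1.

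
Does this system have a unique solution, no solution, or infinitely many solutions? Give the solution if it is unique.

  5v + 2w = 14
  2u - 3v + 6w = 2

infinitely many solutions

Row-reduce:
Swap R1 and R2.
R1 ← R1 / (2).
R2 ← R2 / (5).
R1 ← R1 + 3/2·R2.
Rank is 2 with 3 unknowns, leaving w free.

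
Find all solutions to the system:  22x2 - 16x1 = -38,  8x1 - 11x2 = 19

Row-reduce:
R1 ← R1 / (-16).
R2 ← R2 − 8·R1.
Rank is 1 with 2 unknowns, leaving x2 free.

infinitely many solutions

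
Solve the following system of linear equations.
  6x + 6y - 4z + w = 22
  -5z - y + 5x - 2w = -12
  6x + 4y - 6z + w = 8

infinitely many solutions

Row-reduce:
R1 ← R1 / (6).
R2 ← R2 − 5·R1.
R3 ← R3 − 6·R1.
R2 ← R2 / (-6).
R1 ← R1 − 1·R2.
R3 ← R3 + 2·R2.
R3 ← R3 / (-13/9).
R1 ← R1 + 17/18·R3.
R2 ← R2 − 5/18·R3.
Rank is 3 with 4 unknowns, leaving w free.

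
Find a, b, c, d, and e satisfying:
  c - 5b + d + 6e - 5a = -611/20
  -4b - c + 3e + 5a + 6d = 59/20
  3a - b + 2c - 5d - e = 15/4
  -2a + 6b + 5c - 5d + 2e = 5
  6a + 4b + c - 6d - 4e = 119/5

Row-reduce the augmented matrix:
R1 ← R1 / (-5).
R2 ← R2 − 5·R1.
R3 ← R3 − 3·R1.
R4 ← R4 + 2·R1.
R5 ← R5 − 6·R1.
R2 ← R2 / (-9).
R1 ← R1 − 1·R2.
R3 ← R3 + 4·R2.
R4 ← R4 − 8·R2.
R5 ← R5 + 2·R2.
R3 ← R3 / (13/5).
R1 ← R1 + 1/5·R3.
R4 ← R4 − 23/5·R3.
R5 ← R5 − 11/5·R3.
R4 ← R4 / (127/9).
R2 ← R2 + 7/9·R4.
R3 ← R3 + 26/9·R4.
R5 ← R5 / (31/13).
R1 ← R1 + 4/13·R5.
R2 ← R2 + 734/1651·R5.
R3 ← R3 − 2517/1651·R5.
R4 ← R4 − 1179/1651·R5.
Reading off the reduced rows gives a = 9/4, b = 2, c = 3/2, d = 6/5, e = -2.

a = 9/4, b = 2, c = 3/2, d = 6/5, e = -2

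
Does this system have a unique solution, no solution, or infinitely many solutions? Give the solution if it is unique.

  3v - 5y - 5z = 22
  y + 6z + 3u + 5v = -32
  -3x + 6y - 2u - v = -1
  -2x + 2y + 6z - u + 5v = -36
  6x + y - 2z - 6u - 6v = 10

Row-reduce the augmented matrix:
Swap R1 and R3.
R1 ← R1 / (-3).
R4 ← R4 + 2·R1.
R5 ← R5 − 6·R1.
R1 ← R1 + 2·R2.
R3 ← R3 + 5·R2.
R4 ← R4 + 2·R2.
R5 ← R5 − 13·R2.
R3 ← R3 / (25).
R1 ← R1 − 12·R3.
R2 ← R2 − 6·R3.
R4 ← R4 − 18·R3.
R5 ← R5 + 80·R3.
R4 ← R4 / (-67/15).
R1 ← R1 + 8/15·R4.
R2 ← R2 + 3/5·R4.
R3 ← R3 − 3/5·R4.
R5 ← R5 + 1·R4.
R5 ← R5 / (5898/335).
R1 ← R1 + 861/335·R5.
R2 ← R2 + 374/335·R5.
R3 ← R3 − 173/335·R5.
R4 ← R4 − 337/335·R5.
Reading off the reduced rows gives x = 0, y = 0, z = -5, u = 1, v = -1.

x = 0, y = 0, z = -5, u = 1, v = -1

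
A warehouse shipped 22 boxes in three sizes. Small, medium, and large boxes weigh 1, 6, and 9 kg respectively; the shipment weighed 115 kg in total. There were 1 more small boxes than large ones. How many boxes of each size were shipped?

small boxes: 7, medium boxes: 9, large boxes: 6

Let s = small boxes, m = medium boxes, l = large boxes.
  s + m + l = 22
  s + 6m + 9l = 115
  s - l = 1
Row-reduce the augmented matrix:
R2 ← R2 − 1·R1.
R3 ← R3 − 1·R1.
R2 ← R2 / (5).
R1 ← R1 − 1·R2.
R3 ← R3 + 1·R2.
R3 ← R3 / (-2/5).
R1 ← R1 + 3/5·R3.
R2 ← R2 − 8/5·R3.
Reading off the reduced rows gives s = 7, m = 9, l = 6.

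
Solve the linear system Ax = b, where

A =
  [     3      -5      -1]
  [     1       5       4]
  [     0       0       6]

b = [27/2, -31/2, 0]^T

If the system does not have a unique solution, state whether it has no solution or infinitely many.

Row-reduce the augmented matrix:
R1 ← R1 / (3).
R2 ← R2 − 1·R1.
R2 ← R2 / (20/3).
R1 ← R1 + 5/3·R2.
R3 ← R3 / (6).
R1 ← R1 − 3/4·R3.
R2 ← R2 − 13/20·R3.
Reading off the reduced rows gives x_1 = -1/2, x_2 = -3, x_3 = 0.

x_1 = -1/2, x_2 = -3, x_3 = 0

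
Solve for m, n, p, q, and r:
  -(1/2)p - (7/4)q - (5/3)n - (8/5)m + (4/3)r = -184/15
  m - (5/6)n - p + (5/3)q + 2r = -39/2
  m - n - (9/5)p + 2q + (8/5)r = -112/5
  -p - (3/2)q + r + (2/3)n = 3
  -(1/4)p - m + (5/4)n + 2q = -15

m = 6, n = 3, p = 3, q = -6, r = -5

Row-reduce the augmented matrix:
R1 ← R1 / (-8/5).
R2 ← R2 − 1·R1.
R3 ← R3 − 1·R1.
R5 ← R5 + 1·R1.
R2 ← R2 / (-15/8).
R1 ← R1 − 25/24·R2.
R3 ← R3 + 49/24·R2.
R4 ← R4 − 2/3·R2.
R5 ← R5 − 55/24·R2.
R3 ← R3 / (-41/60).
R1 ← R1 + 5/12·R3.
R2 ← R2 − 7/10·R3.
R4 ← R4 + 22/15·R3.
R5 ← R5 + 37/24·R3.
R4 ← R4 / (-78/41).
R1 ← R1 − 305/246·R4.
R2 ← R2 + 2/123·R4.
R3 ← R3 + 305/738·R4.
R5 ← R5 − 9319/2952·R4.
R5 ← R5 / (164317/16848).
R1 ← R1 − 4715/1404·R5.
R2 ← R2 + 775/351·R5.
R3 ← R3 − 901/4212·R5.
R4 ← R4 + 419/234·R5.
Reading off the reduced rows gives m = 6, n = 3, p = 3, q = -6, r = -5.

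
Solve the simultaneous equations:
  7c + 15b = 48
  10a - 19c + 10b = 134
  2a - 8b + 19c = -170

a = -4, b = 6, c = -6

Row-reduce the augmented matrix:
Swap R1 and R2.
R1 ← R1 / (10).
R3 ← R3 − 2·R1.
R2 ← R2 / (15).
R1 ← R1 − 1·R2.
R3 ← R3 + 10·R2.
R3 ← R3 / (412/15).
R1 ← R1 + 71/30·R3.
R2 ← R2 − 7/15·R3.
Reading off the reduced rows gives a = -4, b = 6, c = -6.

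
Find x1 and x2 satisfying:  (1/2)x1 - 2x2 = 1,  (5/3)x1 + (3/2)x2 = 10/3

Row-reduce the augmented matrix:
R1 ← R1 / (1/2).
R2 ← R2 − 5/3·R1.
R2 ← R2 / (49/6).
R1 ← R1 + 4·R2.
Reading off the reduced rows gives x1 = 2, x2 = 0.

x1 = 2, x2 = 0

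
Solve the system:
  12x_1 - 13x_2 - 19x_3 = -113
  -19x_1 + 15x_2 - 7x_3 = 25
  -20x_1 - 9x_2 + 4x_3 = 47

Row-reduce the augmented matrix:
R1 ← R1 / (12).
R2 ← R2 + 19·R1.
R3 ← R3 + 20·R1.
R2 ← R2 / (-67/12).
R1 ← R1 + 13/12·R2.
R3 ← R3 + 92/3·R2.
R3 ← R3 / (11793/67).
R1 ← R1 − 376/67·R3.
R2 ← R2 − 445/67·R3.
Reading off the reduced rows gives x_1 = -2, x_2 = 1, x_3 = 4.

x_1 = -2, x_2 = 1, x_3 = 4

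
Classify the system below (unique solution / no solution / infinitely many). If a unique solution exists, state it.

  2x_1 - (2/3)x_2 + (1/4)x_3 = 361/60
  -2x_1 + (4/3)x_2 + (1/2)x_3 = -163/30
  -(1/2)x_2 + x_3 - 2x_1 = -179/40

Row-reduce the augmented matrix:
R1 ← R1 / (2).
R2 ← R2 + 2·R1.
R3 ← R3 + 2·R1.
R2 ← R2 / (2/3).
R1 ← R1 + 1/3·R2.
R3 ← R3 + 7/6·R2.
R3 ← R3 / (41/16).
R1 ← R1 − 1/2·R3.
R2 ← R2 − 9/8·R3.
Reading off the reduced rows gives x_1 = 14/5, x_2 = -1/4, x_3 = 1.

x_1 = 14/5, x_2 = -1/4, x_3 = 1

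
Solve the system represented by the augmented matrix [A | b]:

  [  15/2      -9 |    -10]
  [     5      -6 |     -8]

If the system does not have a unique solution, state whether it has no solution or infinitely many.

no solution

Row-reduce:
R1 ← R1 / (15/2).
R2 ← R2 − 5·R1.
Row 2 reduces to 0 = -4/3, a contradiction. The system is inconsistent.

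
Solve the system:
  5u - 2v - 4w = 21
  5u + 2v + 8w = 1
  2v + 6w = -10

Row-reduce:
R1 ← R1 / (5).
R2 ← R2 − 5·R1.
R2 ← R2 / (4).
R1 ← R1 + 2/5·R2.
R3 ← R3 − 2·R2.
Rank is 2 with 3 unknowns, leaving w free.

infinitely many solutions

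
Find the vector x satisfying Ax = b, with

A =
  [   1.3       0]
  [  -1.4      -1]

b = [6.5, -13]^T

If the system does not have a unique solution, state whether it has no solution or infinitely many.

Row-reduce the augmented matrix:
R1 ← R1 / (13/10).
R2 ← R2 + 7/5·R1.
R2 ← R2 / (-1).
Reading off the reduced rows gives x_1 = 5, x_2 = 6.

x_1 = 5, x_2 = 6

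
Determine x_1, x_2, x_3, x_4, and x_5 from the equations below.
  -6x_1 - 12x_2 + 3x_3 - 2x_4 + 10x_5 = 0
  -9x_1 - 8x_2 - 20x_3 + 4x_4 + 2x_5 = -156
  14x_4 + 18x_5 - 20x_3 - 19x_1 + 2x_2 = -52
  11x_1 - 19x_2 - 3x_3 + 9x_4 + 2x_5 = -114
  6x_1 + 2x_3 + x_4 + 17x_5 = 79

x_1 = 0, x_2 = 5, x_3 = 6, x_4 = -1, x_5 = 4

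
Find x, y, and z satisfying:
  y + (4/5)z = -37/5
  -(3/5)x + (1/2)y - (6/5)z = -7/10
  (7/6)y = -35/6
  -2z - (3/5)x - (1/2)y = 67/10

x = 3, y = -5, z = -3

Row-reduce the augmented matrix:
Swap R1 and R2.
R1 ← R1 / (-3/5).
R4 ← R4 + 3/5·R1.
R1 ← R1 + 5/6·R2.
R3 ← R3 − 7/6·R2.
R4 ← R4 + 1·R2.
R3 ← R3 / (-14/15).
R1 ← R1 − 8/3·R3.
R2 ← R2 − 4/5·R3.
R4 reduces to 0 = 0, so the extra equation is consistent.
Reading off the reduced rows gives x = 3, y = -5, z = -3.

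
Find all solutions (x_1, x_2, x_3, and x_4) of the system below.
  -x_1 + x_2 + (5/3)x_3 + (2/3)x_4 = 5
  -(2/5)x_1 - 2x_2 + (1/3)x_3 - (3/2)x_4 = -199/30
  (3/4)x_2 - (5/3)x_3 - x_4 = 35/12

infinitely many solutions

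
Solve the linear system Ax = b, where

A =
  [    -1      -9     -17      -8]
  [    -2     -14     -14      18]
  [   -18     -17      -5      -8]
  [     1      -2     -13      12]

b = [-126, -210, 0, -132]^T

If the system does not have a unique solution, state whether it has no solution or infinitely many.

x_1 = -6, x_2 = 6, x_3 = 6, x_4 = -3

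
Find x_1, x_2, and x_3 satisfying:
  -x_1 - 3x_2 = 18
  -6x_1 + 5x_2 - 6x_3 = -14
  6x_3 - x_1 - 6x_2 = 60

Row-reduce the augmented matrix:
R1 ← R1 / (-1).
R2 ← R2 + 6·R1.
R3 ← R3 + 1·R1.
R2 ← R2 / (23).
R1 ← R1 − 3·R2.
R3 ← R3 + 3·R2.
R3 ← R3 / (120/23).
R1 ← R1 − 18/23·R3.
R2 ← R2 + 6/23·R3.
Reading off the reduced rows gives x_1 = -6, x_2 = -4, x_3 = 5.

x_1 = -6, x_2 = -4, x_3 = 5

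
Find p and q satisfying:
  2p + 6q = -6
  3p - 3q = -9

Row-reduce the augmented matrix:
R1 ← R1 / (2).
R2 ← R2 − 3·R1.
R2 ← R2 / (-12).
R1 ← R1 − 3·R2.
Reading off the reduced rows gives p = -3, q = 0.

p = -3, q = 0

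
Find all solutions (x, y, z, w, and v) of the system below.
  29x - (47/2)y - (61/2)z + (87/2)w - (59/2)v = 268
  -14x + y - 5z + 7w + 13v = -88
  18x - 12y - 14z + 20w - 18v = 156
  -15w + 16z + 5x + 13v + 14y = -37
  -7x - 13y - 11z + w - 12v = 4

Row-reduce:
R1 ← R1 / (29).
R2 ← R2 + 14·R1.
R3 ← R3 − 18·R1.
R4 ← R4 − 5·R1.
R5 ← R5 + 7·R1.
R2 ← R2 / (-300/29).
R1 ← R1 + 47/58·R2.
R3 ← R3 − 75/29·R2.
R4 ← R4 − 1047/58·R2.
R5 ← R5 + 1083/58·R2.
Swap R3 and R4.
R3 ← R3 / (-329/25).
R1 ← R1 − 37/75·R3.
R2 ← R2 − 143/75·R3.
R5 ← R5 − 431/25·R3.
Swap R4 and R5.
R4 ← R4 / (-1483/329).
R1 ← R1 − 97/329·R4.
R2 ← R2 − 366/329·R4.
R3 ← R3 + 659/329·R4.
Rank is 4 with 5 unknowns, leaving v free.

infinitely many solutions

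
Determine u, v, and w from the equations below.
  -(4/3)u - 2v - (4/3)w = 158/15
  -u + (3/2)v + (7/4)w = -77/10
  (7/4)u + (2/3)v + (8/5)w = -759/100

u = -1, v = -3, w = -12/5

Row-reduce the augmented matrix:
R1 ← R1 / (-4/3).
R2 ← R2 + 1·R1.
R3 ← R3 − 7/4·R1.
R2 ← R2 / (3).
R1 ← R1 − 3/2·R2.
R3 ← R3 + 47/24·R2.
R3 ← R3 / (2369/1440).
R1 ← R1 + 3/8·R3.
R2 ← R2 − 11/12·R3.
Reading off the reduced rows gives u = -1, v = -3, w = -12/5.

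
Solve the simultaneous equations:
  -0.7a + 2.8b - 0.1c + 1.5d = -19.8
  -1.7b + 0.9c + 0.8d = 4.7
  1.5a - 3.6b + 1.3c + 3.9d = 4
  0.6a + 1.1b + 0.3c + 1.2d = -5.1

a = 5, b = -3, c = 4, d = -5

Row-reduce the augmented matrix:
R1 ← R1 / (-7/10).
R3 ← R3 − 3/2·R1.
R4 ← R4 − 3/5·R1.
R2 ← R2 / (-17/10).
R1 ← R1 + 4·R2.
R3 ← R3 − 12/5·R2.
R4 ← R4 − 7/2·R2.
R3 ← R3 / (1402/595).
R1 ← R1 + 235/119·R3.
R2 ← R2 + 9/17·R3.
R4 ← R4 − 246/119·R3.
R4 ← R4 / (-10864/3505).
R1 ← R1 − 4043/1402·R4.
R2 ← R2 − 1937/1402·R4.
R3 ← R3 − 4905/1402·R4.
Reading off the reduced rows gives a = 5, b = -3, c = 4, d = -5.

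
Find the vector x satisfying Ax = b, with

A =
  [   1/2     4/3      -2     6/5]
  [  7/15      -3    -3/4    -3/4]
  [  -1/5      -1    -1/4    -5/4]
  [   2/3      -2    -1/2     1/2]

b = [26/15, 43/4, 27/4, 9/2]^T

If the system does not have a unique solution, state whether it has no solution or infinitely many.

no solution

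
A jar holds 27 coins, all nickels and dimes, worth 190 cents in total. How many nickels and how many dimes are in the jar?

nickels: 16, dimes: 11

Let n = nickels, d = dimes.
  n + d = 27
  5n + 10d = 190
Row-reduce the augmented matrix:
R2 ← R2 − 5·R1.
R2 ← R2 / (5).
R1 ← R1 − 1·R2.
Reading off the reduced rows gives n = 16, d = 11.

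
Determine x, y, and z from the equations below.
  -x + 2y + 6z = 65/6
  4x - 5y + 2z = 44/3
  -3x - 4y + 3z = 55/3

Row-reduce the augmented matrix:
R1 ← R1 / (-1).
R2 ← R2 − 4·R1.
R3 ← R3 + 3·R1.
R2 ← R2 / (3).
R1 ← R1 + 2·R2.
R3 ← R3 + 10·R2.
R3 ← R3 / (215/3).
R1 ← R1 − 34/3·R3.
R2 ← R2 − 26/3·R3.
Reading off the reduced rows gives x = -1/2, y = -7/3, z = 5/2.

x = -1/2, y = -7/3, z = 5/2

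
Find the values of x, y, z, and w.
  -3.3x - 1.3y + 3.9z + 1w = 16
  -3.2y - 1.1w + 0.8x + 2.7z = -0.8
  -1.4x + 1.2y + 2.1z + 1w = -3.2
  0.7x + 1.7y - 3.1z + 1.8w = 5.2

x = -6, y = -6, z = -4, w = 4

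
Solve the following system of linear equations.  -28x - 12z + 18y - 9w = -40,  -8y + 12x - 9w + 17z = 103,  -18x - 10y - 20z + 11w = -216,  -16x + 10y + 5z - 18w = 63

Row-reduce:
R1 ← R1 / (-28).
R2 ← R2 − 12·R1.
R3 ← R3 + 18·R1.
R4 ← R4 + 16·R1.
R2 ← R2 / (-2/7).
R1 ← R1 + 9/14·R2.
R3 ← R3 + 151/7·R2.
R4 ← R4 + 2/7·R2.
R3 ← R3 / (-1815/2).
R1 ← R1 + 105/4·R3.
R2 ← R2 + 83/2·R3.
Rank is 3 with 4 unknowns, leaving w free.

infinitely many solutions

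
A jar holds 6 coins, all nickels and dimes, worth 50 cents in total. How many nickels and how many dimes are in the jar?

Let n = nickels, d = dimes.
  n + d = 6
  5n + 10d = 50
From equation 1: n = 6 − d.
Substitute into equation 2 and solve: d = 4.
Then n = 2.

nickels: 2, dimes: 4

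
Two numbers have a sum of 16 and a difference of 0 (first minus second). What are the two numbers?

first number: 8, second number: 8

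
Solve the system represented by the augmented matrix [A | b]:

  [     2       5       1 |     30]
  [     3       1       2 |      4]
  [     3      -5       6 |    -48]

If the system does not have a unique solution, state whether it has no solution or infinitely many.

Row-reduce the augmented matrix:
R1 ← R1 / (2).
R2 ← R2 − 3·R1.
R3 ← R3 − 3·R1.
R2 ← R2 / (-13/2).
R1 ← R1 − 5/2·R2.
R3 ← R3 + 25/2·R2.
R3 ← R3 / (46/13).
R1 ← R1 − 9/13·R3.
R2 ← R2 + 1/13·R3.
Reading off the reduced rows gives x_1 = 2, x_2 = 6, x_3 = -4.

x_1 = 2, x_2 = 6, x_3 = -4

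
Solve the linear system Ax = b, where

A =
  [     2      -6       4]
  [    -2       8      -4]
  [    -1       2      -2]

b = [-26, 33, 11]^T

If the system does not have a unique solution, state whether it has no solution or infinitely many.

no solution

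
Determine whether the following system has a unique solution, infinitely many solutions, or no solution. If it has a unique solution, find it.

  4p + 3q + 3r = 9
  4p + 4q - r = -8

Row-reduce:
R1 ← R1 / (4).
R2 ← R2 − 4·R1.
R1 ← R1 − 3/4·R2.
Rank is 2 with 3 unknowns, leaving r free.

infinitely many solutions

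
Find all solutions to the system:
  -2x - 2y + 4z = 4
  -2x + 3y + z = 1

infinitely many solutions

Row-reduce:
R1 ← R1 / (-2).
R2 ← R2 + 2·R1.
R2 ← R2 / (5).
R1 ← R1 − 1·R2.
Rank is 2 with 3 unknowns, leaving z free.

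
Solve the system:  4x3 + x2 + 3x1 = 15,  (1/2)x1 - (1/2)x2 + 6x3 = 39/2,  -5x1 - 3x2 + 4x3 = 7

Row-reduce:
R1 ← R1 / (3).
R2 ← R2 − 1/2·R1.
R3 ← R3 + 5·R1.
R2 ← R2 / (-2/3).
R1 ← R1 − 1/3·R2.
R3 ← R3 + 4/3·R2.
Row 3 reduces to 0 = -2, a contradiction. The system is inconsistent.

no solution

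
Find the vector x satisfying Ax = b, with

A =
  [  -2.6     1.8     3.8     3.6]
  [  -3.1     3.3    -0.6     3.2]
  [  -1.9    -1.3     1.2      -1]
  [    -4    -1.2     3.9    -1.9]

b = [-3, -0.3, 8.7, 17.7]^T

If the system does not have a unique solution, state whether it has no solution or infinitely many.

Row-reduce the augmented matrix:
R1 ← R1 / (-13/5).
R2 ← R2 + 31/10·R1.
R3 ← R3 + 19/10·R1.
R4 ← R4 + 4·R1.
R2 ← R2 / (15/13).
R1 ← R1 + 9/13·R2.
R3 ← R3 + 34/13·R2.
R4 ← R4 + 258/65·R2.
R3 ← R3 / (-1981/150).
R1 ← R1 + 227/50·R3.
R2 ← R2 + 667/150·R3.
R4 ← R4 + 4899/250·R3.
R4 ← R4 / (-211467/99050).
R1 ← R1 − 587/9905·R4.
R2 ← R2 − 10989/9905·R4.
R3 ← R3 − 916/1981·R4.
Reading off the reduced rows gives x_1 = -3, x_2 = 0, x_3 = 0, x_4 = -3.

x_1 = -3, x_2 = 0, x_3 = 0, x_4 = -3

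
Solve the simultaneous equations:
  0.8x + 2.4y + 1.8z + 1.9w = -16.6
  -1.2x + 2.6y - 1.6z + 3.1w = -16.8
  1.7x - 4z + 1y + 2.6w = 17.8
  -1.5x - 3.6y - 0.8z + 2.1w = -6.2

x = 6, y = -2, z = -5, w = -4

Row-reduce the augmented matrix:
R1 ← R1 / (4/5).
R2 ← R2 + 6/5·R1.
R3 ← R3 − 17/10·R1.
R4 ← R4 + 3/2·R1.
R2 ← R2 / (31/5).
R1 ← R1 − 3·R2.
R3 ← R3 + 41/10·R2.
R4 ← R4 − 9/10·R2.
R3 ← R3 / (-8801/1240).
R1 ← R1 − 213/124·R3.
R2 ← R2 − 11/62·R3.
R4 ← R4 − 599/248·R3.
R4 ← R4 / (248566/44005).
R1 ← R1 − 883/8801·R4.
R2 ← R2 − 17991/17602·R4.
R3 ← R3 + 6193/17602·R4.
Reading off the reduced rows gives x = 6, y = -2, z = -5, w = -4.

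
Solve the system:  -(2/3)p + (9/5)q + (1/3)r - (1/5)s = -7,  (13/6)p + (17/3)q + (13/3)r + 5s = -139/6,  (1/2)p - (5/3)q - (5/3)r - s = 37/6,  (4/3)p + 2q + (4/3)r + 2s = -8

Row-reduce:
R1 ← R1 / (-2/3).
R2 ← R2 − 13/6·R1.
R3 ← R3 − 1/2·R1.
R4 ← R4 − 4/3·R1.
R2 ← R2 / (691/60).
R1 ← R1 + 27/10·R2.
R3 ← R3 + 19/60·R2.
R4 ← R4 − 28/5·R2.
R3 ← R3 / (-876/691).
R1 ← R1 − 532/691·R3.
R2 ← R2 − 325/691·R3.
R4 ← R4 + 438/691·R3.
Row 4 reduces to 0 = 1/2, a contradiction. The system is inconsistent.

no solution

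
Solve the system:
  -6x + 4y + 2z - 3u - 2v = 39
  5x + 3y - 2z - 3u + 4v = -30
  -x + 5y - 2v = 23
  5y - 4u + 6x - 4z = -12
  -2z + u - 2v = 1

x = -1, y = 2, z = 5, u = -1, v = -6

Row-reduce the augmented matrix:
R1 ← R1 / (-6).
R2 ← R2 − 5·R1.
R3 ← R3 + 1·R1.
R4 ← R4 − 6·R1.
R2 ← R2 / (19/3).
R1 ← R1 + 2/3·R2.
R3 ← R3 − 13/3·R2.
R4 ← R4 − 9·R2.
R3 ← R3 / (-2/19).
R1 ← R1 + 7/19·R3.
R2 ← R2 + 1/19·R3.
R4 ← R4 + 29/19·R3.
R5 ← R5 + 2·R3.
R4 ← R4 / (-61).
R1 ← R1 + 15·R4.
R2 ← R2 + 3·R4.
R3 ← R3 + 81/2·R4.
R5 ← R5 + 80·R4.
R5 ← R5 / (300/61).
R1 ← R1 − 102/61·R5.
R2 ← R2 + 4/61·R5.
R3 ← R3 − 190/61·R5.
R4 ← R4 + 42/61·R5.
Reading off the reduced rows gives x = -1, y = 2, z = 5, u = -1, v = -6.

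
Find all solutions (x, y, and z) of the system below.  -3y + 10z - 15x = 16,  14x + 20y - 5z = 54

infinitely many solutions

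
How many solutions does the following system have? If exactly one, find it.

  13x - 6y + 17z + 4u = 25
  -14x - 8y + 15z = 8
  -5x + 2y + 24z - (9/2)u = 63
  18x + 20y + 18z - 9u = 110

infinitely many solutions

Row-reduce:
R1 ← R1 / (13).
R2 ← R2 + 14·R1.
R3 ← R3 + 5·R1.
R4 ← R4 − 18·R1.
R2 ← R2 / (-188/13).
R1 ← R1 + 6/13·R2.
R3 ← R3 + 4/13·R2.
R4 ← R4 − 368/13·R2.
R3 ← R3 / (1402/47).
R1 ← R1 − 23/94·R3.
R2 ← R2 + 433/188·R3.
R4 ← R4 − 2804/47·R3.
Rank is 3 with 4 unknowns, leaving u free.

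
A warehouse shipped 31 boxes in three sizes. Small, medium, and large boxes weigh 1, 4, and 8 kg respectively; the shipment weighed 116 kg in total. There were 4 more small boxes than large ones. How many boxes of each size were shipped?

small boxes: 8, medium boxes: 19, large boxes: 4

Let s = small boxes, m = medium boxes, l = large boxes.
  s + m + l = 31
  s + 4m + 8l = 116
  s - l = 4
Row-reduce the augmented matrix:
R2 ← R2 − 1·R1.
R3 ← R3 − 1·R1.
R2 ← R2 / (3).
R1 ← R1 − 1·R2.
R3 ← R3 + 1·R2.
R3 ← R3 / (1/3).
R1 ← R1 + 4/3·R3.
R2 ← R2 − 7/3·R3.
Reading off the reduced rows gives s = 8, m = 19, l = 4.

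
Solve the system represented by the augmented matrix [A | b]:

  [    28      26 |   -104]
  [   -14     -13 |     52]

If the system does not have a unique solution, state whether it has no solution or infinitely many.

infinitely many solutions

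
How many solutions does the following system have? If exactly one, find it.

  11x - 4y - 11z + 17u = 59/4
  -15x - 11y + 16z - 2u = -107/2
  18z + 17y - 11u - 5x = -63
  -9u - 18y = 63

x = 5/2, y = -2, z = -11/4, u = -3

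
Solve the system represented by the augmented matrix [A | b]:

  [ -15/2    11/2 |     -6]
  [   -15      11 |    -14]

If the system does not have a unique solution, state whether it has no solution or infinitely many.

no solution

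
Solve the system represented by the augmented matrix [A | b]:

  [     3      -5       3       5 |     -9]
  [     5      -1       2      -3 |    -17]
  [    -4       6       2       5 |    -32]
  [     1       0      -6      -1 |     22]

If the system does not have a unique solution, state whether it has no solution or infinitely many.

Row-reduce the augmented matrix:
R1 ← R1 / (3).
R2 ← R2 − 5·R1.
R3 ← R3 + 4·R1.
R4 ← R4 − 1·R1.
R2 ← R2 / (22/3).
R1 ← R1 + 5/3·R2.
R3 ← R3 + 2/3·R2.
R4 ← R4 − 5/3·R2.
R3 ← R3 / (63/11).
R1 ← R1 − 7/22·R3.
R2 ← R2 + 9/22·R3.
R4 ← R4 + 139/22·R3.
R4 ← R4 / (163/14).
R1 ← R1 + 3/2·R4.
R2 ← R2 + 11/14·R4.
R3 ← R3 − 13/7·R4.
Reading off the reduced rows gives x_1 = -4, x_2 = -5, x_3 = -4, x_4 = -2.

x_1 = -4, x_2 = -5, x_3 = -4, x_4 = -2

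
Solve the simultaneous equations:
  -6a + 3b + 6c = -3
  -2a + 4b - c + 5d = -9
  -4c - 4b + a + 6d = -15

Row-reduce:
R1 ← R1 / (-6).
R2 ← R2 + 2·R1.
R3 ← R3 − 1·R1.
R2 ← R2 / (3).
R1 ← R1 + 1/2·R2.
R3 ← R3 + 7/2·R2.
R3 ← R3 / (-13/2).
R1 ← R1 + 3/2·R3.
R2 ← R2 + 1·R3.
Rank is 3 with 4 unknowns, leaving d free.

infinitely many solutions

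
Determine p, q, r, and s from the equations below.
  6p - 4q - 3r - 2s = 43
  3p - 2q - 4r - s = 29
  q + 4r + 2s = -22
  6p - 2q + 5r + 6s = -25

p = 5, q = 2, r = -3, s = -6

Row-reduce the augmented matrix:
R1 ← R1 / (6).
R2 ← R2 − 3·R1.
R4 ← R4 − 6·R1.
Swap R2 and R3.
R1 ← R1 + 2/3·R2.
R4 ← R4 − 2·R2.
R3 ← R3 / (-5/2).
R1 ← R1 − 13/6·R3.
R2 ← R2 − 4·R3.
R4 ← R4 / (4).
R1 ← R1 − 1·R4.
R2 ← R2 − 2·R4.
Reading off the reduced rows gives p = 5, q = 2, r = -3, s = -6.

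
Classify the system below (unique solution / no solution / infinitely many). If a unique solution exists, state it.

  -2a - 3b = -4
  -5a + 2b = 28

a = -4, b = 4

Row-reduce the augmented matrix:
R1 ← R1 / (-2).
R2 ← R2 + 5·R1.
R2 ← R2 / (19/2).
R1 ← R1 − 3/2·R2.
Reading off the reduced rows gives a = -4, b = 4.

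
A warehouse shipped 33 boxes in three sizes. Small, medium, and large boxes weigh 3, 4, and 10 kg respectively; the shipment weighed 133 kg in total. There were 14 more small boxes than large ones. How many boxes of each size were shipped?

small boxes: 17, medium boxes: 13, large boxes: 3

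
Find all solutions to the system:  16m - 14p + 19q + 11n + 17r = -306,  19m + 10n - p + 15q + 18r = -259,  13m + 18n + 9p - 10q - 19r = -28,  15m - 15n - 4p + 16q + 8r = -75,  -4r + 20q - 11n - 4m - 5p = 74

m = -6, n = -5, p = 5, q = 0, r = -5

Row-reduce the augmented matrix:
R1 ← R1 / (16).
R2 ← R2 − 19·R1.
R3 ← R3 − 13·R1.
R4 ← R4 − 15·R1.
R5 ← R5 + 4·R1.
R2 ← R2 / (-49/16).
R1 ← R1 − 11/16·R2.
R3 ← R3 − 145/16·R2.
R4 ← R4 + 405/16·R2.
R5 ← R5 + 33/4·R2.
R3 ← R3 / (3264/49).
R1 ← R1 − 129/49·R3.
R2 ← R2 + 250/49·R3.
R4 ← R4 + 5881/49·R3.
R5 ← R5 + 2479/49·R3.
R4 ← R4 / (-27701/1088).
R1 ← R1 − 1501/1088·R4.
R2 ← R2 + 649/544·R4.
R3 ← R3 + 781/1088·R4.
R5 ← R5 − 9581/1088·R4.
R5 ← R5 / (-3712099/83103).
R1 ← R1 + 96550/83103·R5.
R2 ← R2 − 15146/27701·R5.
R3 ← R3 − 93071/83103·R5.
R4 ← R4 − 197933/83103·R5.
Reading off the reduced rows gives m = -6, n = -5, p = 5, q = 0, r = -5.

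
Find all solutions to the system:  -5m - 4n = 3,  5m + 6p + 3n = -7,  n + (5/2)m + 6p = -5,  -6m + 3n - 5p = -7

no solution

Row-reduce:
R1 ← R1 / (-5).
R2 ← R2 − 5·R1.
R3 ← R3 − 5/2·R1.
R4 ← R4 + 6·R1.
R2 ← R2 / (-1).
R1 ← R1 − 4/5·R2.
R3 ← R3 + 1·R2.
R4 ← R4 − 39/5·R2.
Swap R3 and R4.
R3 ← R3 / (209/5).
R1 ← R1 − 24/5·R3.
R2 ← R2 + 6·R3.
Row 4 reduces to 0 = 1/2, a contradiction. The system is inconsistent.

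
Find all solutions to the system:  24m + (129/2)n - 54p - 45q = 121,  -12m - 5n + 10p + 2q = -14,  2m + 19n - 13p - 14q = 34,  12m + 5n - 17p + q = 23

no solution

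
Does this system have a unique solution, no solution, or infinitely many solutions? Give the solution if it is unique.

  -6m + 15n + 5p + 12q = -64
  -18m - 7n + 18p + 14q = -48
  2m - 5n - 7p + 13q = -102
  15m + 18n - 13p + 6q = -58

Row-reduce the augmented matrix:
R1 ← R1 / (-6).
R2 ← R2 + 18·R1.
R3 ← R3 − 2·R1.
R4 ← R4 − 15·R1.
R2 ← R2 / (-52).
R1 ← R1 + 5/2·R2.
R4 ← R4 − 111/2·R2.
R3 ← R3 / (-16/3).
R1 ← R1 + 305/312·R3.
R2 ← R2 + 3/52·R3.
R4 ← R4 − 281/104·R3.
R4 ← R4 / (35163/1664).
R1 ← R1 + 6753/1664·R4.
R2 ← R2 − 199/832·R4.
R3 ← R3 + 51/16·R4.
Reading off the reduced rows gives m = 2, n = 0, p = 4, q = -6.

m = 2, n = 0, p = 4, q = -6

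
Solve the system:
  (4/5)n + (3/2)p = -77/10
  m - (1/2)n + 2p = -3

infinitely many solutions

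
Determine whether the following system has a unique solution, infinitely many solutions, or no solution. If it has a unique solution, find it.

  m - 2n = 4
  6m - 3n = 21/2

Row-reduce the augmented matrix:
R2 ← R2 − 6·R1.
R2 ← R2 / (9).
R1 ← R1 + 2·R2.
Reading off the reduced rows gives m = 1, n = -3/2.

m = 1, n = -3/2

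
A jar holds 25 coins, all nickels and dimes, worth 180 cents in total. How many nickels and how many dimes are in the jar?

nickels: 14, dimes: 11

Let n = nickels, d = dimes.
  d + n = 25
  5n + 10d = 180
Row-reduce the augmented matrix:
R2 ← R2 − 5·R1.
R2 ← R2 / (5).
R1 ← R1 − 1·R2.
Reading off the reduced rows gives n = 14, d = 11.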